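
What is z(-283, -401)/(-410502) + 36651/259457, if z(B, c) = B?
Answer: 15118735133/106507617414 ≈ 0.14195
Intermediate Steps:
z(-283, -401)/(-410502) + 36651/259457 = -283/(-410502) + 36651/259457 = -283*(-1/410502) + 36651*(1/259457) = 283/410502 + 36651/259457 = 15118735133/106507617414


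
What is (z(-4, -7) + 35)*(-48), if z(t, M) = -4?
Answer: -1488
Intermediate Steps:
(z(-4, -7) + 35)*(-48) = (-4 + 35)*(-48) = 31*(-48) = -1488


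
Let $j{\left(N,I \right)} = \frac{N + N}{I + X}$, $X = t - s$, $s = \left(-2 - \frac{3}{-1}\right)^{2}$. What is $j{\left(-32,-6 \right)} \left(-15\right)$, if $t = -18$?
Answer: $- \frac{192}{5} \approx -38.4$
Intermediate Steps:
$s = 1$ ($s = \left(-2 - -3\right)^{2} = \left(-2 + 3\right)^{2} = 1^{2} = 1$)
$X = -19$ ($X = -18 - 1 = -19$)
$j{\left(N,I \right)} = \frac{2 N}{-19 + I}$ ($j{\left(N,I \right)} = \frac{N + N}{I - 19} = \frac{2 N}{-19 + I}$)
$j{\left(-32,-6 \right)} \left(-15\right) = 2 \left(-32\right) \frac{1}{-19 - 6} \left(-15\right) = 2 \left(-32\right) \frac{1}{-25} \left(-15\right) = 2 \left(-32\right) \left(- \frac{1}{25}\right) \left(-15\right) = \frac{64}{25} \left(-15\right) = - \frac{192}{5}$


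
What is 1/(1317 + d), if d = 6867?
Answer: 1/8184 ≈ 0.00012219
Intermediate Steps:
1/(1317 + d) = 1/(1317 + 6867) = 1/8184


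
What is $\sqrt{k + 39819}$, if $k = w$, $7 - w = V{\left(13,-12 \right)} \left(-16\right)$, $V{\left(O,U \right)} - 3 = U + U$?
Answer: $\sqrt{39490} \approx 198.72$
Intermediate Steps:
$V{\left(O,U \right)} = 3 + 2 U$ ($V{\left(O,U \right)} = 3 + \left(U + U\right) = 3 + 2 U$)
$w = -329$ ($w = 7 - \left(3 + 2 \left(-12\right)\right) \left(-16\right) = 7 - \left(3 - 24\right) \left(-16\right) = 7 - \left(-21\right) \left(-16\right) = 7 - 336 = -329$)
$k = -329$
$\sqrt{k + 39819} = \sqrt{-329 + 39819} = \sqrt{39490}$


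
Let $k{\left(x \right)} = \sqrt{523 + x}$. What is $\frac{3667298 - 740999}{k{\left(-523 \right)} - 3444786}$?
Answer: $- \frac{975433}{1148262} \approx -0.84949$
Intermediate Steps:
$\frac{3667298 - 740999}{k{\left(-523 \right)} - 3444786} = \frac{3667298 - 740999}{\sqrt{523 - 523} - 3444786} = \frac{2926299}{\sqrt{0} - 3444786} = \frac{2926299}{0 - 3444786} = \frac{2926299}{-3444786} = 2926299 \left(- \frac{1}{3444786}\right) = - \frac{975433}{1148262}$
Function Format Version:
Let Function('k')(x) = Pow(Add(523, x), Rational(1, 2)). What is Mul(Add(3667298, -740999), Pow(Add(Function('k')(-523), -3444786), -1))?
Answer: Rational(-975433, 1148262) ≈ -0.84949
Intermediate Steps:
Mul(Add(3667298, -740999), Pow(Add(Function('k')(-523), -3444786), -1)) = Mul(Add(3667298, -740999), Pow(Add(Pow(Add(523, -523), Rational(1, 2)), -3444786), -1)) = Mul(2926299, Pow(Add(Pow(0, Rational(1, 2)), -3444786), -1)) = Mul(2926299, Pow(Add(0, -3444786), -1)) = Mul(2926299, Pow(-3444786, -1)) = Mul(2926299, Rational(-1, 3444786)) = Rational(-975433, 1148262)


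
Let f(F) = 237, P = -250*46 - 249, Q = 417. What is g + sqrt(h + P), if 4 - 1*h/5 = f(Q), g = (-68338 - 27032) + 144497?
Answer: 49127 + I*sqrt(12914) ≈ 49127.0 + 113.64*I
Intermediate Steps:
P = -11749 (P = -11500 - 249 = -11749)
g = 49127 (g = -95370 + 144497 = 49127)
h = -1165 (h = 20 - 5*237 = 20 - 1185 = -1165)
g + sqrt(h + P) = 49127 + sqrt(-1165 - 11749) = 49127 + sqrt(-12914) = 49127 + I*sqrt(12914)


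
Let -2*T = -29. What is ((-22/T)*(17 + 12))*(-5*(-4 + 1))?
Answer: -660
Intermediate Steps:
T = 29/2 (T = -1/2*(-29) = 29/2 ≈ 14.500)
((-22/T)*(17 + 12))*(-5*(-4 + 1)) = ((-22/29/2)*(17 + 12))*(-5*(-4 + 1)) = (-22*2/29*29)*(-5*(-3)) = -44/29*29*15 = -44*15 = -660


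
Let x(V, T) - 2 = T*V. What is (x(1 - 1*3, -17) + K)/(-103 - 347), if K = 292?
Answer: -164/225 ≈ -0.72889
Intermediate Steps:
x(V, T) = 2 + T*V
(x(1 - 1*3, -17) + K)/(-103 - 347) = ((2 - 17*(1 - 1*3)) + 292)/(-103 - 347) = ((2 - 17*(1 - 3)) + 292)/(-450) = ((2 - 17*(-2)) + 292)*(-1/450) = ((2 + 34) + 292)*(-1/450) = (36 + 292)*(-1/450) = 328*(-1/450) = -164/225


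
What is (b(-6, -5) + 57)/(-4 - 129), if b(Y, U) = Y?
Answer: -51/133 ≈ -0.38346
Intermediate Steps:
(b(-6, -5) + 57)/(-4 - 129) = (-6 + 57)/(-4 - 129) = 51/(-133) = 51*(-1/133) = -51/133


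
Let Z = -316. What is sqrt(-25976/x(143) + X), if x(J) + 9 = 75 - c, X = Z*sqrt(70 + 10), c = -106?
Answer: sqrt(-279242 - 2337136*sqrt(5))/43 ≈ 54.566*I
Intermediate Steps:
X = -1264*sqrt(5) (X = -316*sqrt(70 + 10) = -1264*sqrt(5) ≈ -2826.4)
x(J) = 172 (x(J) = -9 + (75 - 1*(-106)) = -9 + (75 + 106) = -9 + 181 = 172)
sqrt(-25976/x(143) + X) = sqrt(-25976/172 - 1264*sqrt(5)) = sqrt(-25976*1/172 - 1264*sqrt(5)) = sqrt(-6494/43 - 1264*sqrt(5))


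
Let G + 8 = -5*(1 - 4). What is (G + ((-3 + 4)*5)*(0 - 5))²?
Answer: 324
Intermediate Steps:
G = 7 (G = -8 - 5*(1 - 4) = -8 - 5*(-3) = -8 + 15 = 7)
(G + ((-3 + 4)*5)*(0 - 5))² = (7 + ((-3 + 4)*5)*(0 - 5))² = (7 + (1*5)*(-5))² = (7 + 5*(-5))² = (7 - 25)² = (-18)² = 324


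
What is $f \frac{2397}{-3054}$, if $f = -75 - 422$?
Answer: $\frac{397103}{1018} \approx 390.08$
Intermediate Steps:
$f = -497$ ($f = -75 - 422 = -497$)
$f \frac{2397}{-3054} = - 497 \frac{2397}{-3054} = - 497 \cdot 2397 \left(- \frac{1}{3054}\right) = \left(-497\right) \left(- \frac{799}{1018}\right) = \frac{397103}{1018}$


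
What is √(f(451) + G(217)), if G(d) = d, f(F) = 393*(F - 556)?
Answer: 2*I*√10262 ≈ 202.6*I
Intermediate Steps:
f(F) = -218508 + 393*F (f(F) = 393*(-556 + F) = -218508 + 393*F)
√(f(451) + G(217)) = √((-218508 + 393*451) + 217) = √((-218508 + 177243) + 217) = √(-41265 + 217) = √(-41048) = 2*I*√10262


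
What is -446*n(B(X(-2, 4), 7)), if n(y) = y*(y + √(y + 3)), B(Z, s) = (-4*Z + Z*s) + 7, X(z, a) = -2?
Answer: -1338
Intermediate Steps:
B(Z, s) = 7 - 4*Z + Z*s
n(y) = y*(y + √(3 + y))
-446*n(B(X(-2, 4), 7)) = -446*(7 - 4*(-2) - 2*7)*((7 - 4*(-2) - 2*7) + √(3 + (7 - 4*(-2) - 2*7))) = -446*(7 + 8 - 14)*((7 + 8 - 14) + √(3 + (7 + 8 - 14))) = -446*(1 + √(3 + 1)) = -446*(1 + √4) = -446*(1 + 2) = -446*3 = -1338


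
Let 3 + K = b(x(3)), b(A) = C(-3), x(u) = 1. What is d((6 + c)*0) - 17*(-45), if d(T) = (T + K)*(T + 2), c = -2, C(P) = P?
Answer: 753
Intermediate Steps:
b(A) = -3
K = -6 (K = -3 - 3 = -6)
d(T) = (-6 + T)*(2 + T) (d(T) = (T - 6)*(T + 2) = (-6 + T)*(2 + T))
d((6 + c)*0) - 17*(-45) = (-12 + ((6 - 2)*0)² - 4*(6 - 2)*0) - 17*(-45) = (-12 + (4*0)² - 16*0) + 765 = (-12 + 0² - 4*0) + 765 = (-12 + 0 + 0) + 765 = -12 + 765 = 753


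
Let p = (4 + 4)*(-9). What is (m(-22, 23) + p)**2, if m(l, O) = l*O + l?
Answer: 360000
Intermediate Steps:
m(l, O) = l + O*l (m(l, O) = O*l + l = l + O*l)
p = -72 (p = 8*(-9) = -72)
(m(-22, 23) + p)**2 = (-22*(1 + 23) - 72)**2 = (-22*24 - 72)**2 = (-528 - 72)**2 = (-600)**2 = 360000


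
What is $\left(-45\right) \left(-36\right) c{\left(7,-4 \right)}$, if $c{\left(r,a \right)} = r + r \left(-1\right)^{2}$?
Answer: $22680$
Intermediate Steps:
$c{\left(r,a \right)} = 2 r$ ($c{\left(r,a \right)} = r + r 1 = r + r = 2 r$)
$\left(-45\right) \left(-36\right) c{\left(7,-4 \right)} = \left(-45\right) \left(-36\right) 2 \cdot 7 = 1620 \cdot 14 = 22680$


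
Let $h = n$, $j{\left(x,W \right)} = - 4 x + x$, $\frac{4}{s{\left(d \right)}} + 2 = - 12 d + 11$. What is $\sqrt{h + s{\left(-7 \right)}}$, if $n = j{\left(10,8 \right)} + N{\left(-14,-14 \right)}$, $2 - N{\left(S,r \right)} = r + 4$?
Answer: $\frac{i \sqrt{155310}}{93} \approx 4.2376 i$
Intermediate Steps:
$N{\left(S,r \right)} = -2 - r$ ($N{\left(S,r \right)} = 2 - \left(r + 4\right) = 2 - \left(4 + r\right) = -2 - r$)
$s{\left(d \right)} = \frac{4}{9 - 12 d}$ ($s{\left(d \right)} = \frac{4}{-2 - \left(-11 + 12 d\right)} = \frac{4}{9 - 12 d}$)
$j{\left(x,W \right)} = - 3 x$
$n = -18$ ($n = \left(-3\right) 10 - -12 = -30 + \left(-2 + 14\right) = -30 + 12 = -18$)
$h = -18$
$\sqrt{h + s{\left(-7 \right)}} = \sqrt{-18 - \frac{4}{-9 + 12 \left(-7\right)}} = \sqrt{-18 - \frac{4}{-9 - 84}} = \sqrt{-18 - \frac{4}{-93}} = \sqrt{-18 - - \frac{4}{93}} = \sqrt{-18 + \frac{4}{93}} = \sqrt{- \frac{1670}{93}} = \frac{i \sqrt{155310}}{93}$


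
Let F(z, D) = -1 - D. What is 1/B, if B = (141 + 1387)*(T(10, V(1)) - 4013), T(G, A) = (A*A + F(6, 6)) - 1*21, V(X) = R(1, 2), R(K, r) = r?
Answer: -1/6168536 ≈ -1.6211e-7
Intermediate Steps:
V(X) = 2
T(G, A) = -28 + A² (T(G, A) = (A*A + (-1 - 1*6)) - 1*21 = (A² + (-1 - 6)) - 21 = (A² - 7) - 21 = (-7 + A²) - 21 = -28 + A²)
B = -6168536 (B = (141 + 1387)*((-28 + 2²) - 4013) = 1528*((-28 + 4) - 4013) = 1528*(-24 - 4013) = 1528*(-4037) = -6168536)
1/B = 1/(-6168536) = -1/6168536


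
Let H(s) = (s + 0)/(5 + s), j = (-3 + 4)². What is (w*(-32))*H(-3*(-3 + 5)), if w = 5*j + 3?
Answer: -1536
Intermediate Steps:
j = 1 (j = 1² = 1)
H(s) = s/(5 + s)
w = 8 (w = 5*1 + 3 = 5 + 3 = 8)
(w*(-32))*H(-3*(-3 + 5)) = (8*(-32))*((-3*(-3 + 5))/(5 - 3*(-3 + 5))) = -256*(-3*2)/(5 - 3*2) = -(-1536)/(5 - 6) = -(-1536)/(-1) = -(-1536)*(-1) = -256*6 = -1536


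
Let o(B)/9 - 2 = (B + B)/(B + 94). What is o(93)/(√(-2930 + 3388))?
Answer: 2520*√458/42823 ≈ 1.2594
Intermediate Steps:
o(B) = 18 + 18*B/(94 + B) (o(B) = 18 + 9*((B + B)/(B + 94)) = 18 + 9*((2*B)/(94 + B)) = 18 + 9*(2*B/(94 + B)) = 18 + 18*B/(94 + B))
o(93)/(√(-2930 + 3388)) = (36*(47 + 93)/(94 + 93))/(√(-2930 + 3388)) = (36*140/187)/(√458) = (36*(1/187)*140)*(√458/458) = 5040*(√458/458)/187 = 2520*√458/42823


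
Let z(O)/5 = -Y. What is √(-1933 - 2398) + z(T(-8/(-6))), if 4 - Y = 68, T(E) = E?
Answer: 320 + I*√4331 ≈ 320.0 + 65.81*I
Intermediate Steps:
Y = -64 (Y = 4 - 1*68 = 4 - 68 = -64)
z(O) = 320 (z(O) = 5*(-1*(-64)) = 5*64 = 320)
√(-1933 - 2398) + z(T(-8/(-6))) = √(-1933 - 2398) + 320 = √(-4331) + 320 = I*√4331 + 320 = 320 + I*√4331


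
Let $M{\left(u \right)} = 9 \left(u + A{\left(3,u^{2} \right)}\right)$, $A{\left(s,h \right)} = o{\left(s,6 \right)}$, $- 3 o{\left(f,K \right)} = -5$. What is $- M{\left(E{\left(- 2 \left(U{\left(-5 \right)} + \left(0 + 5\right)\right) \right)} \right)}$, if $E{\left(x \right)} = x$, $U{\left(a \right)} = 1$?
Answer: $93$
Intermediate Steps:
$o{\left(f,K \right)} = \frac{5}{3}$ ($o{\left(f,K \right)} = \left(- \frac{1}{3}\right) \left(-5\right) = \frac{5}{3}$)
$A{\left(s,h \right)} = \frac{5}{3}$
$M{\left(u \right)} = 15 + 9 u$ ($M{\left(u \right)} = 9 \left(u + \frac{5}{3}\right) = 9 \left(\frac{5}{3} + u\right) = 15 + 9 u$)
$- M{\left(E{\left(- 2 \left(U{\left(-5 \right)} + \left(0 + 5\right)\right) \right)} \right)} = - (15 + 9 \left(- 2 \left(1 + \left(0 + 5\right)\right)\right)) = - (15 + 9 \left(- 2 \left(1 + 5\right)\right)) = - (15 + 9 \left(\left(-2\right) 6\right)) = - (15 + 9 \left(-12\right)) = - (15 - 108) = \left(-1\right) \left(-93\right) = 93$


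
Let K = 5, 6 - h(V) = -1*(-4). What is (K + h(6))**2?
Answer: 49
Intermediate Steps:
h(V) = 2 (h(V) = 6 - (-1)*(-4) = 6 - 1*4 = 6 - 4 = 2)
(K + h(6))**2 = (5 + 2)**2 = 7**2 = 49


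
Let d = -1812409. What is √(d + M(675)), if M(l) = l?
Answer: I*√1811734 ≈ 1346.0*I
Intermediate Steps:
√(d + M(675)) = √(-1812409 + 675) = √(-1811734) = I*√1811734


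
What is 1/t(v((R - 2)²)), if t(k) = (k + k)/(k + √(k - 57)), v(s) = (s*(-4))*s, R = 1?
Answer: ½ - I*√61/8 ≈ 0.5 - 0.97628*I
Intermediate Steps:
v(s) = -4*s² (v(s) = (-4*s)*s = -4*s²)
t(k) = 2*k/(k + √(-57 + k)) (t(k) = (2*k)/(k + √(-57 + k)) = 2*k/(k + √(-57 + k)))
1/t(v((R - 2)²)) = 1/(2*(-4*(1 - 2)⁴)/(-4*(1 - 2)⁴ + √(-57 - 4*(1 - 2)⁴))) = 1/(2*(-4*((-1)²)²)/(-4*((-1)²)² + √(-57 - 4*((-1)²)²))) = 1/(2*(-4*1²)/(-4*1² + √(-57 - 4*1²))) = 1/(2*(-4*1)/(-4*1 + √(-57 - 4*1))) = 1/(2*(-4)/(-4 + √(-57 - 4))) = 1/(2*(-4)/(-4 + √(-61))) = 1/(2*(-4)/(-4 + I*√61)) = 1/(-8/(-4 + I*√61)) = ½ - I*√61/8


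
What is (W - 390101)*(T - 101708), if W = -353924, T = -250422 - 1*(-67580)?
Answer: 211712313750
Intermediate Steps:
T = -182842 (T = -250422 + 67580 = -182842)
(W - 390101)*(T - 101708) = (-353924 - 390101)*(-182842 - 101708) = -744025*(-284550) = 211712313750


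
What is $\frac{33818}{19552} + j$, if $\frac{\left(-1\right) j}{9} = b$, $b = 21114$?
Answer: $- \frac{1857677267}{9776} \approx -1.9002 \cdot 10^{5}$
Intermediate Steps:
$j = -190026$ ($j = \left(-9\right) 21114 = -190026$)
$\frac{33818}{19552} + j = \frac{33818}{19552} - 190026 = 33818 \cdot \frac{1}{19552} - 190026 = \frac{16909}{9776} - 190026 = - \frac{1857677267}{9776}$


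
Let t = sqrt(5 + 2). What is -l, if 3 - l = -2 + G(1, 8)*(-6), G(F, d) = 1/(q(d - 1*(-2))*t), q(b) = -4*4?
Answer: -5 + 3*sqrt(7)/56 ≈ -4.8583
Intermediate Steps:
q(b) = -16
t = sqrt(7) ≈ 2.6458
G(F, d) = -sqrt(7)/112 (G(F, d) = 1/((-16)*(sqrt(7))) = -sqrt(7)/112)
l = 5 - 3*sqrt(7)/56 (l = 3 - (-2 - sqrt(7)/112*(-6)) = 3 - (-2 + 3*sqrt(7)/56) = 3 + (2 - 3*sqrt(7)/56) = 5 - 3*sqrt(7)/56 ≈ 4.8583)
-l = -(5 - 3*sqrt(7)/56) = -5 + 3*sqrt(7)/56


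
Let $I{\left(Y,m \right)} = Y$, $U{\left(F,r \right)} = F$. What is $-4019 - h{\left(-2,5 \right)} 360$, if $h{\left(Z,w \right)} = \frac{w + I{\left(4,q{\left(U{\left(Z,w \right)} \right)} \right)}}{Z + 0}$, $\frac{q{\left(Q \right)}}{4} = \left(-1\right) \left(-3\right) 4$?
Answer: $-2399$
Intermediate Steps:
$q{\left(Q \right)} = 48$ ($q{\left(Q \right)} = 4 \left(-1\right) \left(-3\right) 4 = 4 \cdot 3 \cdot 4 = 4 \cdot 12 = 48$)
$h{\left(Z,w \right)} = \frac{4 + w}{Z}$ ($h{\left(Z,w \right)} = \frac{w + 4}{Z + 0} = \frac{4 + w}{Z}$)
$-4019 - h{\left(-2,5 \right)} 360 = -4019 - \frac{4 + 5}{-2} \cdot 360 = -4019 - \left(- \frac{1}{2}\right) 9 \cdot 360 = -4019 - \left(- \frac{9}{2}\right) 360 = -4019 - -1620 = -4019 + 1620 = -2399$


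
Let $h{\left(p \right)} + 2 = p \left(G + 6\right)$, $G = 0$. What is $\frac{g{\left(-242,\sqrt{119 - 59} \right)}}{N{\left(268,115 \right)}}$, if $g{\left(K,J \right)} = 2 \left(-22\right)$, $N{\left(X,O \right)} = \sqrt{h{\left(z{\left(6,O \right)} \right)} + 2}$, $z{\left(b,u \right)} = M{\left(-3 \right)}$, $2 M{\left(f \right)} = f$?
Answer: $\frac{44 i}{3} \approx 14.667 i$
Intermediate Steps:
$M{\left(f \right)} = \frac{f}{2}$
$z{\left(b,u \right)} = - \frac{3}{2}$ ($z{\left(b,u \right)} = \frac{1}{2} \left(-3\right) = - \frac{3}{2}$)
$h{\left(p \right)} = -2 + 6 p$ ($h{\left(p \right)} = -2 + p \left(0 + 6\right) = -2 + p 6 = -2 + 6 p$)
$N{\left(X,O \right)} = 3 i$ ($N{\left(X,O \right)} = \sqrt{\left(-2 + 6 \left(- \frac{3}{2}\right)\right) + 2} = \sqrt{\left(-2 - 9\right) + 2} = \sqrt{-11 + 2} = \sqrt{-9} = 3 i$)
$g{\left(K,J \right)} = -44$
$\frac{g{\left(-242,\sqrt{119 - 59} \right)}}{N{\left(268,115 \right)}} = - \frac{44}{3 i} = - 44 \left(- \frac{i}{3}\right) = \frac{44 i}{3}$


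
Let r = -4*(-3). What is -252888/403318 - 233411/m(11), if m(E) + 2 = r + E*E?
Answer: -47085993013/26417329 ≈ -1782.4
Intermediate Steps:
r = 12
m(E) = 10 + E² (m(E) = -2 + (12 + E*E) = -2 + (12 + E²) = 10 + E²)
-252888/403318 - 233411/m(11) = -252888/403318 - 233411/(10 + 11²) = -252888*1/403318 - 233411/(10 + 121) = -126444/201659 - 233411/131 = -47085993013/26417329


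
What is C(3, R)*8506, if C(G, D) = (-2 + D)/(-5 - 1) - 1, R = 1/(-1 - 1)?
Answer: -29771/6 ≈ -4961.8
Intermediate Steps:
R = -½ (R = 1/(-2) = -½ ≈ -0.50000)
C(G, D) = -⅔ - D/6 (C(G, D) = (-2 + D)/(-6) - 1 = (-2 + D)*(-⅙) - 1 = (⅓ - D/6) - 1 = -⅔ - D/6)
C(3, R)*8506 = (-⅔ - ⅙*(-½))*8506 = (-⅔ + 1/12)*8506 = -7/12*8506 = -29771/6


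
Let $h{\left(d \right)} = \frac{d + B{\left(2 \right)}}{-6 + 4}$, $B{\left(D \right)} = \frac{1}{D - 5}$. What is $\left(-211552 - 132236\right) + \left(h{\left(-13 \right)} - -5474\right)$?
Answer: $- \frac{1014922}{3} \approx -3.3831 \cdot 10^{5}$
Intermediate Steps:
$B{\left(D \right)} = \frac{1}{-5 + D}$
$h{\left(d \right)} = \frac{1}{6} - \frac{d}{2}$ ($h{\left(d \right)} = \frac{d + \frac{1}{-5 + 2}}{-6 + 4} = \frac{d + \frac{1}{-3}}{-2} = \left(d - \frac{1}{3}\right) \left(- \frac{1}{2}\right) = \left(- \frac{1}{3} + d\right) \left(- \frac{1}{2}\right) = \frac{1}{6} - \frac{d}{2}$)
$\left(-211552 - 132236\right) + \left(h{\left(-13 \right)} - -5474\right) = \left(-211552 - 132236\right) + \left(\left(\frac{1}{6} - - \frac{13}{2}\right) - -5474\right) = \left(-211552 - 132236\right) + \left(\left(\frac{1}{6} + \frac{13}{2}\right) + 5474\right) = -343788 + \left(\frac{20}{3} + 5474\right) = -343788 + \frac{16442}{3} = - \frac{1014922}{3}$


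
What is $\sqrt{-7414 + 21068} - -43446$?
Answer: $43446 + \sqrt{13654} \approx 43563.0$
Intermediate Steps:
$\sqrt{-7414 + 21068} - -43446 = \sqrt{13654} + 43446 = 43446 + \sqrt{13654}$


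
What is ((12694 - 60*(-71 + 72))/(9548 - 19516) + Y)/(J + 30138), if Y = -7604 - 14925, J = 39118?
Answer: -112290853/345171904 ≈ -0.32532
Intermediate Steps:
Y = -22529
((12694 - 60*(-71 + 72))/(9548 - 19516) + Y)/(J + 30138) = ((12694 - 60*(-71 + 72))/(9548 - 19516) - 22529)/(39118 + 30138) = ((12694 - 60*1)/(-9968) - 22529)/69256 = ((12694 - 60)*(-1/9968) - 22529)*(1/69256) = (12634*(-1/9968) - 22529)*(1/69256) = (-6317/4984 - 22529)*(1/69256) = -112290853/4984*1/69256 = -112290853/345171904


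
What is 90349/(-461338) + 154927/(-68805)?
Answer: -77690175271/31742361090 ≈ -2.4475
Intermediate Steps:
90349/(-461338) + 154927/(-68805) = 90349*(-1/461338) + 154927*(-1/68805) = -90349/461338 - 154927/68805 = -77690175271/31742361090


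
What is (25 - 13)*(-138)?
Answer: -1656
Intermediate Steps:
(25 - 13)*(-138) = 12*(-138) = -1656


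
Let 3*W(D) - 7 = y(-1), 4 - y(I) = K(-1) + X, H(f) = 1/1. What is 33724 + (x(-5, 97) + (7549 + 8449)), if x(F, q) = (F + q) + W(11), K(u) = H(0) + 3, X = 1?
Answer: 49816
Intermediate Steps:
H(f) = 1
K(u) = 4 (K(u) = 1 + 3 = 4)
y(I) = -1 (y(I) = 4 - (4 + 1) = 4 - 1*5 = 4 - 5 = -1)
W(D) = 2 (W(D) = 7/3 + (⅓)*(-1) = 7/3 - ⅓ = 2)
x(F, q) = 2 + F + q (x(F, q) = (F + q) + 2 = 2 + F + q)
33724 + (x(-5, 97) + (7549 + 8449)) = 33724 + ((2 - 5 + 97) + (7549 + 8449)) = 33724 + (94 + 15998) = 33724 + 16092 = 49816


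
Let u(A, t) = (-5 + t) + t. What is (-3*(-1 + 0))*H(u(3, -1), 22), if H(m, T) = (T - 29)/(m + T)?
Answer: -7/5 ≈ -1.4000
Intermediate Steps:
u(A, t) = -5 + 2*t
H(m, T) = (-29 + T)/(T + m)
(-3*(-1 + 0))*H(u(3, -1), 22) = (-3*(-1 + 0))*((-29 + 22)/(22 + (-5 + 2*(-1)))) = (-3*(-1))*(-7/(22 + (-5 - 2))) = 3*(-7/(22 - 7)) = 3*(-7/15) = -7/5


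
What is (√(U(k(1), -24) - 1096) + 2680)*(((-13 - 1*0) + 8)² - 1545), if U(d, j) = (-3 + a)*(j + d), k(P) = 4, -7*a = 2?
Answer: -4073600 - 3040*I*√12621/7 ≈ -4.0736e+6 - 48789.0*I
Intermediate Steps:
a = -2/7 (a = -⅐*2 = -2/7 ≈ -0.28571)
U(d, j) = -23*d/7 - 23*j/7 (U(d, j) = (-3 - 2/7)*(j + d) = -23*(d + j)/7 = -23*d/7 - 23*j/7)
(√(U(k(1), -24) - 1096) + 2680)*(((-13 - 1*0) + 8)² - 1545) = (√((-23/7*4 - 23/7*(-24)) - 1096) + 2680)*(((-13 - 1*0) + 8)² - 1545) = (√((-92/7 + 552/7) - 1096) + 2680)*(((-13 + 0) + 8)² - 1545) = (√(460/7 - 1096) + 2680)*((-13 + 8)² - 1545) = (√(-7212/7) + 2680)*((-5)² - 1545) = (2*I*√12621/7 + 2680)*(25 - 1545) = (2680 + 2*I*√12621/7)*(-1520) = -4073600 - 3040*I*√12621/7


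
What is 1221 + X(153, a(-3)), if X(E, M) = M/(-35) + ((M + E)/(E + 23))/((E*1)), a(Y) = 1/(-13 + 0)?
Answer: 3740020387/3063060 ≈ 1221.0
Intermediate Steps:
a(Y) = -1/13 (a(Y) = 1/(-13) = -1/13)
X(E, M) = -M/35 + (E + M)/(E*(23 + E)) (X(E, M) = M*(-1/35) + ((E + M)/(23 + E))/E = -M/35 + ((E + M)/(23 + E))/E = -M/35 + (E + M)/(E*(23 + E)))
1221 + X(153, a(-3)) = 1221 + (153 - 1/13 - 23/35*153*(-1/13) - 1/35*(-1/13)*153²)/(153*(23 + 153)) = 1221 + (1/153)*(153 - 1/13 + 3519/455 - 1/35*(-1/13)*23409)/176 = 1221 + (1/153)*(1/176)*(153 - 1/13 + 3519/455 + 23409/455) = 1221 + (1/153)*(1/176)*(96508/455) = 1221 + 24127/3063060 = 3740020387/3063060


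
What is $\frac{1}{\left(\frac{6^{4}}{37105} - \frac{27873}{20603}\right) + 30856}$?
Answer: $\frac{764474315}{23587611937463} \approx 3.241 \cdot 10^{-5}$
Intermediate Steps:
$\frac{1}{\left(\frac{6^{4}}{37105} - \frac{27873}{20603}\right) + 30856} = \frac{1}{\left(1296 \cdot \frac{1}{37105} - \frac{27873}{20603}\right) + 30856} = \frac{1}{\left(\frac{1296}{37105} - \frac{27873}{20603}\right) + 30856} = \frac{1}{- \frac{1007526177}{764474315} + 30856} = \frac{1}{\frac{23587611937463}{764474315}} = \frac{764474315}{23587611937463}$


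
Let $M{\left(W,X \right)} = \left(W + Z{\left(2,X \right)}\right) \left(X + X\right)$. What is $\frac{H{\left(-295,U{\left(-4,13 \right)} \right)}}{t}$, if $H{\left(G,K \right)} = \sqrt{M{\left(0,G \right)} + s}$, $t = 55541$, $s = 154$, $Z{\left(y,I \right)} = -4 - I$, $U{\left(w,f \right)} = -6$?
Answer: $\frac{4 i \sqrt{10721}}{55541} \approx 0.007457 i$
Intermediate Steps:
$M{\left(W,X \right)} = 2 X \left(-4 + W - X\right)$ ($M{\left(W,X \right)} = \left(W - \left(4 + X\right)\right) \left(X + X\right) = \left(-4 + W - X\right) 2 X = 2 X \left(-4 + W - X\right)$)
$H{\left(G,K \right)} = \sqrt{154 + 2 G \left(-4 - G\right)}$ ($H{\left(G,K \right)} = \sqrt{2 G \left(-4 + 0 - G\right) + 154} = \sqrt{2 G \left(-4 - G\right) + 154} = \sqrt{154 + 2 G \left(-4 - G\right)}$)
$\frac{H{\left(-295,U{\left(-4,13 \right)} \right)}}{t} = \frac{\sqrt{2} \sqrt{77 - - 295 \left(4 - 295\right)}}{55541} = \sqrt{2} \sqrt{77 - \left(-295\right) \left(-291\right)} \frac{1}{55541} = \sqrt{2} \sqrt{77 - 85845} \cdot \frac{1}{55541} = \sqrt{2} \sqrt{-85768} \cdot \frac{1}{55541} = \sqrt{2} \cdot 2 i \sqrt{21442} \cdot \frac{1}{55541} = 4 i \sqrt{10721} \cdot \frac{1}{55541} = \frac{4 i \sqrt{10721}}{55541}$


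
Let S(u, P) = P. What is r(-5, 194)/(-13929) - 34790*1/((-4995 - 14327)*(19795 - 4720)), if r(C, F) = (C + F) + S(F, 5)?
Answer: -1867452173/135240909345 ≈ -0.013808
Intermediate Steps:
r(C, F) = 5 + C + F (r(C, F) = (C + F) + 5 = 5 + C + F)
r(-5, 194)/(-13929) - 34790*1/((-4995 - 14327)*(19795 - 4720)) = (5 - 5 + 194)/(-13929) - 34790*1/((-4995 - 14327)*(19795 - 4720)) = 194*(-1/13929) - 34790/((-19322*15075)) = -194/13929 - 34790/(-291279150) = -194/13929 - 34790*(-1/291279150) = -194/13929 + 3479/29127915 = -1867452173/135240909345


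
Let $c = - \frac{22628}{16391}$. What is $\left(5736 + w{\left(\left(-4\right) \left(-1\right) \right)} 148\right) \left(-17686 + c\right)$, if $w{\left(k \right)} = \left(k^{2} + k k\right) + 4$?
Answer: $- \frac{3207606880656}{16391} \approx -1.9569 \cdot 10^{8}$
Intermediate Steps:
$w{\left(k \right)} = 4 + 2 k^{2}$ ($w{\left(k \right)} = \left(k^{2} + k^{2}\right) + 4 = 2 k^{2} + 4 = 4 + 2 k^{2}$)
$c = - \frac{22628}{16391}$ ($c = \left(-22628\right) \frac{1}{16391} = - \frac{22628}{16391} \approx -1.3805$)
$\left(5736 + w{\left(\left(-4\right) \left(-1\right) \right)} 148\right) \left(-17686 + c\right) = \left(5736 + \left(4 + 2 \left(\left(-4\right) \left(-1\right)\right)^{2}\right) 148\right) \left(-17686 - \frac{22628}{16391}\right) = \left(5736 + \left(4 + 2 \cdot 4^{2}\right) 148\right) \left(- \frac{289913854}{16391}\right) = \left(5736 + \left(4 + 2 \cdot 16\right) 148\right) \left(- \frac{289913854}{16391}\right) = \left(5736 + \left(4 + 32\right) 148\right) \left(- \frac{289913854}{16391}\right) = \left(5736 + 36 \cdot 148\right) \left(- \frac{289913854}{16391}\right) = \left(5736 + 5328\right) \left(- \frac{289913854}{16391}\right) = 11064 \left(- \frac{289913854}{16391}\right) = - \frac{3207606880656}{16391}$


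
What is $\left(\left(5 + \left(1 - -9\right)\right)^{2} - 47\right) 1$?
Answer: $178$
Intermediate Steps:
$\left(\left(5 + \left(1 - -9\right)\right)^{2} - 47\right) 1 = \left(\left(5 + \left(1 + 9\right)\right)^{2} - 47\right) 1 = \left(\left(5 + 10\right)^{2} - 47\right) 1 = \left(15^{2} - 47\right) 1 = \left(225 - 47\right) 1 = 178 \cdot 1 = 178$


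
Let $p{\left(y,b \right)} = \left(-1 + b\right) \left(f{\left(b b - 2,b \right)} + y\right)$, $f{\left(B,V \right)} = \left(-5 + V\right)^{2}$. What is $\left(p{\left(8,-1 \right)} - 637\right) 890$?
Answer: $-645250$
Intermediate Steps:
$p{\left(y,b \right)} = \left(-1 + b\right) \left(y + \left(-5 + b\right)^{2}\right)$ ($p{\left(y,b \right)} = \left(-1 + b\right) \left(\left(-5 + b\right)^{2} + y\right) = \left(-1 + b\right) \left(y + \left(-5 + b\right)^{2}\right)$)
$\left(p{\left(8,-1 \right)} - 637\right) 890 = \left(\left(\left(-1\right) 8 - \left(-5 - 1\right)^{2} - 8 - \left(-5 - 1\right)^{2}\right) - 637\right) 890 = \left(\left(-8 - \left(-6\right)^{2} - 8 - \left(-6\right)^{2}\right) - 637\right) 890 = \left(\left(-8 - 36 - 8 - 36\right) - 637\right) 890 = \left(-88 - 637\right) 890 = \left(-725\right) 890 = -645250$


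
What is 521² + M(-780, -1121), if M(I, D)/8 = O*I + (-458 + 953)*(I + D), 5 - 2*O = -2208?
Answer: -14161079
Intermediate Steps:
O = 2213/2 (O = 5/2 - ½*(-2208) = 5/2 + 1104 = 2213/2 ≈ 1106.5)
M(I, D) = 3960*D + 12812*I (M(I, D) = 8*(2213*I/2 + (-458 + 953)*(I + D)) = 8*(2213*I/2 + 495*(D + I)) = 8*(2213*I/2 + (495*D + 495*I)) = 8*(495*D + 3203*I/2) = 3960*D + 12812*I)
521² + M(-780, -1121) = 521² + (3960*(-1121) + 12812*(-780)) = 271441 + (-4439160 - 9993360) = 271441 - 14432520 = -14161079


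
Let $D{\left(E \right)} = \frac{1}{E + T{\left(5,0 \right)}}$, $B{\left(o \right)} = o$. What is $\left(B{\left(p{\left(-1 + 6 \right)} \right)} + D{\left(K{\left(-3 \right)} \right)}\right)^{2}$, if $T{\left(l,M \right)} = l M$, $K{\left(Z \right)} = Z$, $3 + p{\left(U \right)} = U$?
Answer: $\frac{25}{9} \approx 2.7778$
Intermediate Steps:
$p{\left(U \right)} = -3 + U$
$T{\left(l,M \right)} = M l$
$D{\left(E \right)} = \frac{1}{E}$ ($D{\left(E \right)} = \frac{1}{E + 0 \cdot 5} = \frac{1}{E + 0} = \frac{1}{E}$)
$\left(B{\left(p{\left(-1 + 6 \right)} \right)} + D{\left(K{\left(-3 \right)} \right)}\right)^{2} = \left(\left(-3 + \left(-1 + 6\right)\right) + \frac{1}{-3}\right)^{2} = \left(\left(-3 + 5\right) - \frac{1}{3}\right)^{2} = \left(2 - \frac{1}{3}\right)^{2} = \left(\frac{5}{3}\right)^{2} = \frac{25}{9}$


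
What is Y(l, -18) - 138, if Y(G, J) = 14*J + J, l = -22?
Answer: -408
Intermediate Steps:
Y(G, J) = 15*J
Y(l, -18) - 138 = 15*(-18) - 138 = -270 - 138 = -408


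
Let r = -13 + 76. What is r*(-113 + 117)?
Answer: 252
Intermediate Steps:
r = 63
r*(-113 + 117) = 63*(-113 + 117) = 63*4 = 252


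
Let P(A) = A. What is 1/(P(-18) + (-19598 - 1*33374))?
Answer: -1/52990 ≈ -1.8871e-5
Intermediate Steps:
1/(P(-18) + (-19598 - 1*33374)) = 1/(-18 + (-19598 - 1*33374)) = 1/(-18 + (-19598 - 33374)) = 1/(-18 - 52972) = 1/(-52990) = -1/52990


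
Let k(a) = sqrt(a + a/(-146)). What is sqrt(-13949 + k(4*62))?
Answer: sqrt(-74334221 + 146*sqrt(328135))/73 ≈ 118.04*I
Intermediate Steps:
k(a) = sqrt(21170)*sqrt(a)/146 (k(a) = sqrt(a + a*(-1/146)) = sqrt(a - a/146) = sqrt(145*a/146) = sqrt(21170)*sqrt(a)/146)
sqrt(-13949 + k(4*62)) = sqrt(-13949 + sqrt(21170)*sqrt(4*62)/146) = sqrt(-13949 + sqrt(21170)*sqrt(248)/146) = sqrt(-13949 + sqrt(21170)*(2*sqrt(62))/146) = sqrt(-13949 + 2*sqrt(328135)/73)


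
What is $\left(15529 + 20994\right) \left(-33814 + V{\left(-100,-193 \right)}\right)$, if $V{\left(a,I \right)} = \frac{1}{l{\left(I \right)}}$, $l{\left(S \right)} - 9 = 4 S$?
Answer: $- \frac{942296431409}{763} \approx -1.235 \cdot 10^{9}$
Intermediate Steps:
$l{\left(S \right)} = 9 + 4 S$
$V{\left(a,I \right)} = \frac{1}{9 + 4 I}$
$\left(15529 + 20994\right) \left(-33814 + V{\left(-100,-193 \right)}\right) = \left(15529 + 20994\right) \left(-33814 + \frac{1}{9 + 4 \left(-193\right)}\right) = 36523 \left(-33814 + \frac{1}{9 - 772}\right) = 36523 \left(-33814 + \frac{1}{-763}\right) = 36523 \left(-33814 - \frac{1}{763}\right) = 36523 \left(- \frac{25800083}{763}\right) = - \frac{942296431409}{763}$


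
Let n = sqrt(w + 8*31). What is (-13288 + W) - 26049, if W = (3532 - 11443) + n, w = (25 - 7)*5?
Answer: -47248 + 13*sqrt(2) ≈ -47230.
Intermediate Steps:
w = 90 (w = 18*5 = 90)
n = 13*sqrt(2) (n = sqrt(90 + 8*31) = sqrt(90 + 248) = sqrt(338) = 13*sqrt(2) ≈ 18.385)
W = -7911 + 13*sqrt(2) (W = (3532 - 11443) + 13*sqrt(2) = -7911 + 13*sqrt(2) ≈ -7892.6)
(-13288 + W) - 26049 = (-13288 + (-7911 + 13*sqrt(2))) - 26049 = (-21199 + 13*sqrt(2)) - 26049 = -47248 + 13*sqrt(2)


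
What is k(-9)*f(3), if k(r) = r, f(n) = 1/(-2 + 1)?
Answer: 9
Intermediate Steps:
f(n) = -1 (f(n) = 1/(-1) = -1)
k(-9)*f(3) = -9*(-1) = 9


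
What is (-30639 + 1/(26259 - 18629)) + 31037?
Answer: 3036741/7630 ≈ 398.00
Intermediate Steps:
(-30639 + 1/(26259 - 18629)) + 31037 = (-30639 + 1/7630) + 31037 = -233775569/7630 + 31037 = 3036741/7630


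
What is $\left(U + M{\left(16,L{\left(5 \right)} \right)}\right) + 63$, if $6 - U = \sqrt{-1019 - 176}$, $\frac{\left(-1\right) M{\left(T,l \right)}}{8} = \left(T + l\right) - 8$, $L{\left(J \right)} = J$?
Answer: $-35 - i \sqrt{1195} \approx -35.0 - 34.569 i$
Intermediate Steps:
$M{\left(T,l \right)} = 64 - 8 T - 8 l$ ($M{\left(T,l \right)} = - 8 \left(\left(T + l\right) - 8\right) = - 8 \left(-8 + T + l\right) = 64 - 8 T - 8 l$)
$U = 6 - i \sqrt{1195}$ ($U = 6 - \sqrt{-1019 - 176} = 6 - \sqrt{-1195} = 6 - i \sqrt{1195} \approx 6.0 - 34.569 i$)
$\left(U + M{\left(16,L{\left(5 \right)} \right)}\right) + 63 = \left(\left(6 - i \sqrt{1195}\right) - 104\right) + 63 = \left(-98 - i \sqrt{1195}\right) + 63 = -35 - i \sqrt{1195}$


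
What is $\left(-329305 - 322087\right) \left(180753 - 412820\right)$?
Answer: $151166587264$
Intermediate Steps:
$\left(-329305 - 322087\right) \left(180753 - 412820\right) = \left(-651392\right) \left(-232067\right) = 151166587264$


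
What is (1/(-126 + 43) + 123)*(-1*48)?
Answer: -489984/83 ≈ -5903.4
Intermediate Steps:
(1/(-126 + 43) + 123)*(-1*48) = (1/(-83) + 123)*(-48) = (-1/83 + 123)*(-48) = (10208/83)*(-48) = -489984/83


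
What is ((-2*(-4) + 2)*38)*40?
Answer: 15200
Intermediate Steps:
((-2*(-4) + 2)*38)*40 = ((8 + 2)*38)*40 = (10*38)*40 = 380*40 = 15200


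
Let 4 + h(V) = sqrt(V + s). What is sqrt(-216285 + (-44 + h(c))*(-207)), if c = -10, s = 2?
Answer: sqrt(-206349 - 414*I*sqrt(2)) ≈ 0.6444 - 454.26*I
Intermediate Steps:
h(V) = -4 + sqrt(2 + V) (h(V) = -4 + sqrt(V + 2) = -4 + sqrt(2 + V))
sqrt(-216285 + (-44 + h(c))*(-207)) = sqrt(-216285 + (-44 + (-4 + sqrt(2 - 10)))*(-207)) = sqrt(-216285 + (-44 + (-4 + sqrt(-8)))*(-207)) = sqrt(-216285 + (-44 + (-4 + 2*I*sqrt(2)))*(-207)) = sqrt(-216285 + (-48 + 2*I*sqrt(2))*(-207)) = sqrt(-216285 + (9936 - 414*I*sqrt(2))) = sqrt(-206349 - 414*I*sqrt(2))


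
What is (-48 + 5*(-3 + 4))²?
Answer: 1849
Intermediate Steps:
(-48 + 5*(-3 + 4))² = (-48 + 5*1)² = (-48 + 5)² = (-43)² = 1849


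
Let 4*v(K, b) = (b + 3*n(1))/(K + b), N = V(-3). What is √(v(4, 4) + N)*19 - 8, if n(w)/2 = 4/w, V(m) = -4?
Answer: -8 + 95*I*√2/4 ≈ -8.0 + 33.588*I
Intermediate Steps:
n(w) = 8/w (n(w) = 2*(4/w) = 8/w)
N = -4
v(K, b) = (24 + b)/(4*(K + b)) (v(K, b) = ((b + 3*(8/1))/(K + b))/4 = ((b + 3*(8*1))/(K + b))/4 = ((b + 3*8)/(K + b))/4 = ((b + 24)/(K + b))/4 = ((24 + b)/(K + b))/4 = (24 + b)/(4*(K + b)))
√(v(4, 4) + N)*19 - 8 = √((6 + (¼)*4)/(4 + 4) - 4)*19 - 8 = √((6 + 1)/8 - 4)*19 - 8 = √((⅛)*7 - 4)*19 - 8 = √(7/8 - 4)*19 - 8 = √(-25/8)*19 - 8 = (5*I*√2/4)*19 - 8 = 95*I*√2/4 - 8 = -8 + 95*I*√2/4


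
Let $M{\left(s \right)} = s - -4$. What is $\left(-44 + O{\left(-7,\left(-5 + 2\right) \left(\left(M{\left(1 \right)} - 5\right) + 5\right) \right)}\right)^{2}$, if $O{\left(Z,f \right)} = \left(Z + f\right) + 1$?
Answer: $4225$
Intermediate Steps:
$M{\left(s \right)} = 4 + s$ ($M{\left(s \right)} = s + 4 = 4 + s$)
$O{\left(Z,f \right)} = 1 + Z + f$
$\left(-44 + O{\left(-7,\left(-5 + 2\right) \left(\left(M{\left(1 \right)} - 5\right) + 5\right) \right)}\right)^{2} = \left(-44 + \left(1 - 7 + \left(-5 + 2\right) \left(\left(\left(4 + 1\right) - 5\right) + 5\right)\right)\right)^{2} = \left(-44 - \left(6 + 3 \left(\left(5 - 5\right) + 5\right)\right)\right)^{2} = \left(-44 - \left(6 + 3 \left(0 + 5\right)\right)\right)^{2} = \left(-44 - 21\right)^{2} = \left(-65\right)^{2} = 4225$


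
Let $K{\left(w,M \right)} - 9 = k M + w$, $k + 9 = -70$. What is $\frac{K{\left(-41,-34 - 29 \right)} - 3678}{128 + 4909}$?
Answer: $\frac{1267}{5037} \approx 0.25154$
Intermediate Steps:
$k = -79$ ($k = -9 - 70 = -79$)
$K{\left(w,M \right)} = 9 + w - 79 M$ ($K{\left(w,M \right)} = 9 - \left(- w + 79 M\right) = 9 + w - 79 M$)
$\frac{K{\left(-41,-34 - 29 \right)} - 3678}{128 + 4909} = \frac{\left(9 - 41 - 79 \left(-34 - 29\right)\right) - 3678}{128 + 4909} = \frac{\left(9 - 41 - 79 \left(-34 - 29\right)\right) - 3678}{5037} = \left(\left(9 - 41 - -4977\right) - 3678\right) \frac{1}{5037} = \left(\left(9 - 41 + 4977\right) - 3678\right) \frac{1}{5037} = \left(4945 - 3678\right) \frac{1}{5037} = 1267 \cdot \frac{1}{5037} = \frac{1267}{5037}$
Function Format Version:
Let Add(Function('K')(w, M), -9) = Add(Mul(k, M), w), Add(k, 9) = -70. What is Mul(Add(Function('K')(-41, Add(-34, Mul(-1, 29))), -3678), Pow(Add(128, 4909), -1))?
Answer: Rational(1267, 5037) ≈ 0.25154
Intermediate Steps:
k = -79 (k = Add(-9, -70) = -79)
Function('K')(w, M) = Add(9, w, Mul(-79, M)) (Function('K')(w, M) = Add(9, Add(Mul(-79, M), w)) = Add(9, Add(w, Mul(-79, M))) = Add(9, w, Mul(-79, M)))
Mul(Add(Function('K')(-41, Add(-34, Mul(-1, 29))), -3678), Pow(Add(128, 4909), -1)) = Mul(Add(Add(9, -41, Mul(-79, Add(-34, Mul(-1, 29)))), -3678), Pow(Add(128, 4909), -1)) = Mul(Add(Add(9, -41, Mul(-79, Add(-34, -29))), -3678), Pow(5037, -1)) = Mul(Add(Add(9, -41, Mul(-79, -63)), -3678), Rational(1, 5037)) = Mul(Add(Add(9, -41, 4977), -3678), Rational(1, 5037)) = Mul(Add(4945, -3678), Rational(1, 5037)) = Mul(1267, Rational(1, 5037)) = Rational(1267, 5037)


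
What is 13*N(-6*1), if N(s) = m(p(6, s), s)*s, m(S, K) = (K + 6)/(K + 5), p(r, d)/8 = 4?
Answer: 0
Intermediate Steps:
p(r, d) = 32 (p(r, d) = 8*4 = 32)
m(S, K) = (6 + K)/(5 + K)
N(s) = s*(6 + s)/(5 + s) (N(s) = ((6 + s)/(5 + s))*s = s*(6 + s)/(5 + s))
13*N(-6*1) = 13*((-6*1)*(6 - 6*1)/(5 - 6*1)) = 13*(-6*(6 - 6)/(5 - 6)) = 13*(-6*0/(-1)) = 13*(-6*(-1)*0) = 13*0 = 0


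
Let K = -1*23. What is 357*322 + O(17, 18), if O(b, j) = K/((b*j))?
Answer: 35175901/306 ≈ 1.1495e+5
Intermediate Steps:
K = -23
O(b, j) = -23/(b*j) (O(b, j) = -23*1/(b*j) = -23/(b*j))
357*322 + O(17, 18) = 357*322 - 23/(17*18) = 114954 - 23*1/17*1/18 = 114954 - 23/306 = 35175901/306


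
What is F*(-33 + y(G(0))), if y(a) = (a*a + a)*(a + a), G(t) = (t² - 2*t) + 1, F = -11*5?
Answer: 1595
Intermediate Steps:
F = -55
G(t) = 1 + t² - 2*t
y(a) = 2*a*(a + a²) (y(a) = (a² + a)*(2*a) = (a + a²)*(2*a) = 2*a*(a + a²))
F*(-33 + y(G(0))) = -55*(-33 + 2*(1 + 0² - 2*0)²*(1 + (1 + 0² - 2*0))) = -55*(-33 + 2*(1 + 0 + 0)²*(1 + (1 + 0 + 0))) = -55*(-33 + 2*1²*(1 + 1)) = -55*(-33 + 2*1*2) = -55*(-33 + 4) = -55*(-29) = 1595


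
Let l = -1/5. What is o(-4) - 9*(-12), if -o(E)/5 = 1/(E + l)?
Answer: 2293/21 ≈ 109.19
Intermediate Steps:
l = -1/5 (l = -1*1/5 = -1/5 ≈ -0.20000)
o(E) = -5/(-1/5 + E) (o(E) = -5/(E - 1/5) = -5/(-1/5 + E))
o(-4) - 9*(-12) = -25/(-1 + 5*(-4)) - 9*(-12) = -25/(-1 - 20) + 108 = -25/(-21) + 108 = -25*(-1/21) + 108 = 25/21 + 108 = 2293/21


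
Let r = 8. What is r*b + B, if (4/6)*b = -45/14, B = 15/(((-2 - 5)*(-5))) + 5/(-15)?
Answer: -808/21 ≈ -38.476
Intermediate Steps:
B = 2/21 (B = 15/((-7*(-5))) + 5*(-1/15) = 15/35 - 1/3 = 15*(1/35) - 1/3 = 3/7 - 1/3 = 2/21 ≈ 0.095238)
b = -135/28 (b = 3*(-45/14)/2 = 3*(-45*1/14)/2 = (3/2)*(-45/14) = -135/28 ≈ -4.8214)
r*b + B = 8*(-135/28) + 2/21 = -270/7 + 2/21 = -808/21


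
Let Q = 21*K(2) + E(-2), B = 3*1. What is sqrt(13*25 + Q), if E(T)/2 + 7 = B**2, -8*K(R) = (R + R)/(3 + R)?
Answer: sqrt(32690)/10 ≈ 18.080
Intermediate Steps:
B = 3
K(R) = -R/(4*(3 + R)) (K(R) = -(R + R)/(8*(3 + R)) = -2*R/(8*(3 + R)) = -R/(4*(3 + R)))
E(T) = 4 (E(T) = -14 + 2*3**2 = -14 + 2*9 = -14 + 18 = 4)
Q = 19/10 (Q = 21*(-1*2/(12 + 4*2)) + 4 = 21*(-1*2/(12 + 8)) + 4 = 21*(-1*2/20) + 4 = 21*(-1*2*1/20) + 4 = 21*(-1/10) + 4 = -21/10 + 4 = 19/10 ≈ 1.9000)
sqrt(13*25 + Q) = sqrt(13*25 + 19/10) = sqrt(325 + 19/10) = sqrt(3269/10) = sqrt(32690)/10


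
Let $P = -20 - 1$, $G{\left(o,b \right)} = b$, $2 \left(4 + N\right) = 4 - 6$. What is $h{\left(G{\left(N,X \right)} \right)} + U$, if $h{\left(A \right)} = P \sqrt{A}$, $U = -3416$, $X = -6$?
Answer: $-3416 - 21 i \sqrt{6} \approx -3416.0 - 51.439 i$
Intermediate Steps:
$N = -5$ ($N = -4 + \frac{4 - 6}{2} = -4 + \frac{1}{2} \left(-2\right) = -4 - 1 = -5$)
$P = -21$
$h{\left(A \right)} = - 21 \sqrt{A}$
$h{\left(G{\left(N,X \right)} \right)} + U = - 21 \sqrt{-6} - 3416 = - 21 i \sqrt{6} - 3416 = -3416 - 21 i \sqrt{6}$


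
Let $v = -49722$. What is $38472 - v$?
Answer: $88194$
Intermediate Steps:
$38472 - v = 38472 - -49722 = 38472 + 49722 = 88194$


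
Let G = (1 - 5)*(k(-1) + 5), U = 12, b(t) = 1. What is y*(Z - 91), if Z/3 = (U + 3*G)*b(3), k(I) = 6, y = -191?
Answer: 86141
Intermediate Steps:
G = -44 (G = (1 - 5)*(6 + 5) = -4*11 = -44)
Z = -360 (Z = 3*((12 + 3*(-44))*1) = 3*((12 - 132)*1) = 3*(-120*1) = 3*(-120) = -360)
y*(Z - 91) = -191*(-360 - 91) = -191*(-451) = 86141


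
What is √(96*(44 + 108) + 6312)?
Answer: 2*√5226 ≈ 144.58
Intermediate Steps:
√(96*(44 + 108) + 6312) = √(96*152 + 6312) = √(14592 + 6312) = √20904 = 2*√5226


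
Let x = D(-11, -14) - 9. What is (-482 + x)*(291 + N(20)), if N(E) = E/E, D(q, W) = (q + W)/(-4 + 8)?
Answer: -145197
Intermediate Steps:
D(q, W) = W/4 + q/4 (D(q, W) = (W + q)/4 = (W + q)*(¼) = W/4 + q/4)
N(E) = 1
x = -61/4 (x = ((¼)*(-14) + (¼)*(-11)) - 9 = (-7/2 - 11/4) - 9 = -25/4 - 9 = -61/4 ≈ -15.250)
(-482 + x)*(291 + N(20)) = (-482 - 61/4)*(291 + 1) = -1989/4*292 = -145197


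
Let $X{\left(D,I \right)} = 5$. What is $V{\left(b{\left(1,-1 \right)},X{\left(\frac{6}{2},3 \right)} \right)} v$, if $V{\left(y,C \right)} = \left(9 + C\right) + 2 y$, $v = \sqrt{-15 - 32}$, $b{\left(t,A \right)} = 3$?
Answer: $20 i \sqrt{47} \approx 137.11 i$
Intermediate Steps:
$v = i \sqrt{47}$ ($v = \sqrt{-47} = i \sqrt{47} \approx 6.8557 i$)
$V{\left(y,C \right)} = 9 + C + 2 y$
$V{\left(b{\left(1,-1 \right)},X{\left(\frac{6}{2},3 \right)} \right)} v = \left(9 + 5 + 2 \cdot 3\right) i \sqrt{47} = \left(9 + 5 + 6\right) i \sqrt{47} = 20 i \sqrt{47}$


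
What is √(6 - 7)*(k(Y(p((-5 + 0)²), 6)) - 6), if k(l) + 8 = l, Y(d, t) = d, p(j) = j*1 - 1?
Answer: 10*I ≈ 10.0*I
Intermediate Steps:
p(j) = -1 + j (p(j) = j - 1 = -1 + j)
k(l) = -8 + l
√(6 - 7)*(k(Y(p((-5 + 0)²), 6)) - 6) = √(6 - 7)*((-8 + (-1 + (-5 + 0)²)) - 6) = √(-1)*((-8 + (-1 + (-5)²)) - 6) = I*((-8 + (-1 + 25)) - 6) = I*((-8 + 24) - 6) = I*(16 - 6) = I*10 = 10*I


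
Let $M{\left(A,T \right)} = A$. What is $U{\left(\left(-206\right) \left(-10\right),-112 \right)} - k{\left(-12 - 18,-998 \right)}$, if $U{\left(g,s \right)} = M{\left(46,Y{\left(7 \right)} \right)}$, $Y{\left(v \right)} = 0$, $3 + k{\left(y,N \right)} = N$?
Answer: $1047$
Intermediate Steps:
$k{\left(y,N \right)} = -3 + N$
$U{\left(g,s \right)} = 46$
$U{\left(\left(-206\right) \left(-10\right),-112 \right)} - k{\left(-12 - 18,-998 \right)} = 46 - \left(-3 - 998\right) = 46 - -1001 = 46 + 1001 = 1047$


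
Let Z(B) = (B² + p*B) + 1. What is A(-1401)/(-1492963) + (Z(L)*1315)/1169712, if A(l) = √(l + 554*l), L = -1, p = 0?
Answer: 1315/584856 - 3*I*√86395/1492963 ≈ 0.0022484 - 0.00059063*I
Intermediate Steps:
A(l) = √555*√l (A(l) = √(555*l) = √555*√l)
Z(B) = 1 + B² (Z(B) = (B² + 0*B) + 1 = (B² + 0) + 1 = B² + 1 = 1 + B²)
A(-1401)/(-1492963) + (Z(L)*1315)/1169712 = (√555*√(-1401))/(-1492963) + ((1 + (-1)²)*1315)/1169712 = (√555*(I*√1401))*(-1/1492963) + ((1 + 1)*1315)*(1/1169712) = (3*I*√86395)*(-1/1492963) + (2*1315)*(1/1169712) = -3*I*√86395/1492963 + 2630*(1/1169712) = -3*I*√86395/1492963 + 1315/584856 = 1315/584856 - 3*I*√86395/1492963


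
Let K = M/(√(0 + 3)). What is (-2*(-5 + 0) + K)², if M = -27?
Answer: 343 - 180*√3 ≈ 31.231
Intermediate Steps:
K = -9*√3 (K = -27/√(0 + 3) = -27*√3/3 = -9*√3 ≈ -15.588)
(-2*(-5 + 0) + K)² = (-2*(-5 + 0) - 9*√3)² = (-2*(-5) - 9*√3)² = (10 - 9*√3)²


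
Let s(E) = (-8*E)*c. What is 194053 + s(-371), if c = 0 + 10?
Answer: 223733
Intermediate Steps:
c = 10
s(E) = -80*E (s(E) = -8*E*10 = -80*E)
194053 + s(-371) = 194053 - 80*(-371) = 194053 + 29680 = 223733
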